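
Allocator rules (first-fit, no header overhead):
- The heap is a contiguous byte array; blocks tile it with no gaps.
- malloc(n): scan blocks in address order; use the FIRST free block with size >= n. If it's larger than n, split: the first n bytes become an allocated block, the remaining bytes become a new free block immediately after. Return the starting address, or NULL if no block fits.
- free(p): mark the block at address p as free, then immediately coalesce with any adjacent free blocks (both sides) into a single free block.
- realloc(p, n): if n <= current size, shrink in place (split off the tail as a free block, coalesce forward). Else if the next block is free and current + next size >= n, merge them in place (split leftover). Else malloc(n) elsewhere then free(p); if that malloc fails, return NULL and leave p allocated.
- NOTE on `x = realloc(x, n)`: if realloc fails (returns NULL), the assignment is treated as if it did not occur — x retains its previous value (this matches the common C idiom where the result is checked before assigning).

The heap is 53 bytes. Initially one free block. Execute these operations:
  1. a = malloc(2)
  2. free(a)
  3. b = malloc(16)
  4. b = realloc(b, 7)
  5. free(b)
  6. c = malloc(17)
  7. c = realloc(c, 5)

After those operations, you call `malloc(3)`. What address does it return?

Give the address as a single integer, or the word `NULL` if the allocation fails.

Op 1: a = malloc(2) -> a = 0; heap: [0-1 ALLOC][2-52 FREE]
Op 2: free(a) -> (freed a); heap: [0-52 FREE]
Op 3: b = malloc(16) -> b = 0; heap: [0-15 ALLOC][16-52 FREE]
Op 4: b = realloc(b, 7) -> b = 0; heap: [0-6 ALLOC][7-52 FREE]
Op 5: free(b) -> (freed b); heap: [0-52 FREE]
Op 6: c = malloc(17) -> c = 0; heap: [0-16 ALLOC][17-52 FREE]
Op 7: c = realloc(c, 5) -> c = 0; heap: [0-4 ALLOC][5-52 FREE]
malloc(3): first-fit scan over [0-4 ALLOC][5-52 FREE] -> 5

Answer: 5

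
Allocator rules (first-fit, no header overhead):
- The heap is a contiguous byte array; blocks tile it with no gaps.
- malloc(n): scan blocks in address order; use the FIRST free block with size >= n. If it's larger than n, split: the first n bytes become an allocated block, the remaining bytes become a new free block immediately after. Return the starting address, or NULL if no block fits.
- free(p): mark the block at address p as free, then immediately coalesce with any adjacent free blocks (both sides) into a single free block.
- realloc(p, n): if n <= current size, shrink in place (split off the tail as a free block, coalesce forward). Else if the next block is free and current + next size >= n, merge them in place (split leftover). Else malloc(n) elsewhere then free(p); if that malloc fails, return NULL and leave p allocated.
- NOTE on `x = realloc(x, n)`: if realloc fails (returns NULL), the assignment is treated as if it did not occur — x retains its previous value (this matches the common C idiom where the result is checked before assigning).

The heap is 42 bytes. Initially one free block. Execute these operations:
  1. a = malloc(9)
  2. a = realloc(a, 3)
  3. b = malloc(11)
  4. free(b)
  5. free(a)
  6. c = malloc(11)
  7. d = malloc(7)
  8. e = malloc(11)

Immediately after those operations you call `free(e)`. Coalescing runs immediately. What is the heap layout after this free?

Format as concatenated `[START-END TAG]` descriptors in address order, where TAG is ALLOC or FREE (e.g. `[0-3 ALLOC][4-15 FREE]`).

Answer: [0-10 ALLOC][11-17 ALLOC][18-41 FREE]

Derivation:
Op 1: a = malloc(9) -> a = 0; heap: [0-8 ALLOC][9-41 FREE]
Op 2: a = realloc(a, 3) -> a = 0; heap: [0-2 ALLOC][3-41 FREE]
Op 3: b = malloc(11) -> b = 3; heap: [0-2 ALLOC][3-13 ALLOC][14-41 FREE]
Op 4: free(b) -> (freed b); heap: [0-2 ALLOC][3-41 FREE]
Op 5: free(a) -> (freed a); heap: [0-41 FREE]
Op 6: c = malloc(11) -> c = 0; heap: [0-10 ALLOC][11-41 FREE]
Op 7: d = malloc(7) -> d = 11; heap: [0-10 ALLOC][11-17 ALLOC][18-41 FREE]
Op 8: e = malloc(11) -> e = 18; heap: [0-10 ALLOC][11-17 ALLOC][18-28 ALLOC][29-41 FREE]
free(e): e = 18 -> block [18-28 ALLOC]; mark free, coalesce with adjacent free neighbors -> [0-10 ALLOC][11-17 ALLOC][18-41 FREE]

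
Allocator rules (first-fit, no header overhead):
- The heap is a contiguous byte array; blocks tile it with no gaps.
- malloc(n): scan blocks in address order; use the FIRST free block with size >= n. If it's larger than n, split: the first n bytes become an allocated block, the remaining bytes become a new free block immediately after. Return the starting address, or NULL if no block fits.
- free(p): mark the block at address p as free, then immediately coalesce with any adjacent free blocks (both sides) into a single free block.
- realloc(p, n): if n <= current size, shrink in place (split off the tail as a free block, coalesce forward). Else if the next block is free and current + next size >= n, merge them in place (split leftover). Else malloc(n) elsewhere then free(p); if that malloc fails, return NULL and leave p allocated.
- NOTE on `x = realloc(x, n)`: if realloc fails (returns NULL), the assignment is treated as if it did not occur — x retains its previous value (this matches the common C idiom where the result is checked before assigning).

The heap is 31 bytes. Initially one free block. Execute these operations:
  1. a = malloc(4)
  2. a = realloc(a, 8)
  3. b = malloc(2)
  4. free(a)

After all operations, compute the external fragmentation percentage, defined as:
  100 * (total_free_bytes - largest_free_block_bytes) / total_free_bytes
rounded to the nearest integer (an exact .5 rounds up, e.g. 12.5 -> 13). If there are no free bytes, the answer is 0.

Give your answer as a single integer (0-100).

Answer: 28

Derivation:
Op 1: a = malloc(4) -> a = 0; heap: [0-3 ALLOC][4-30 FREE]
Op 2: a = realloc(a, 8) -> a = 0; heap: [0-7 ALLOC][8-30 FREE]
Op 3: b = malloc(2) -> b = 8; heap: [0-7 ALLOC][8-9 ALLOC][10-30 FREE]
Op 4: free(a) -> (freed a); heap: [0-7 FREE][8-9 ALLOC][10-30 FREE]
Free blocks: [8 21] total_free=29 largest=21 -> 100*(29-21)/29 = 800/29 ≈ 27.586 -> rounds to 28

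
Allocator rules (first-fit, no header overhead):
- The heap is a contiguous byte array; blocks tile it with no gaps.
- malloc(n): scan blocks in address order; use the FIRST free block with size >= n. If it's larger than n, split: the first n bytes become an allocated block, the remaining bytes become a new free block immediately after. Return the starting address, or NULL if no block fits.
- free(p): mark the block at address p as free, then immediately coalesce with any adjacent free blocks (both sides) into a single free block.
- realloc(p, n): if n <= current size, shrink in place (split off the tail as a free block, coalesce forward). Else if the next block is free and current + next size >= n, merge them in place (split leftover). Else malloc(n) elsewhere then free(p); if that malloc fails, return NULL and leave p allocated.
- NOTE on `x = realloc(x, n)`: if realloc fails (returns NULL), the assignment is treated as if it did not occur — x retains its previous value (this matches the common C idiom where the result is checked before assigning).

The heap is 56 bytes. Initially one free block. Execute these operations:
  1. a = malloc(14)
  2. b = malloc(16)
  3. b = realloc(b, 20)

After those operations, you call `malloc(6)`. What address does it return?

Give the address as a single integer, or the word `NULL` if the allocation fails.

Op 1: a = malloc(14) -> a = 0; heap: [0-13 ALLOC][14-55 FREE]
Op 2: b = malloc(16) -> b = 14; heap: [0-13 ALLOC][14-29 ALLOC][30-55 FREE]
Op 3: b = realloc(b, 20) -> b = 14; heap: [0-13 ALLOC][14-33 ALLOC][34-55 FREE]
malloc(6): first-fit scan over [0-13 ALLOC][14-33 ALLOC][34-55 FREE] -> 34

Answer: 34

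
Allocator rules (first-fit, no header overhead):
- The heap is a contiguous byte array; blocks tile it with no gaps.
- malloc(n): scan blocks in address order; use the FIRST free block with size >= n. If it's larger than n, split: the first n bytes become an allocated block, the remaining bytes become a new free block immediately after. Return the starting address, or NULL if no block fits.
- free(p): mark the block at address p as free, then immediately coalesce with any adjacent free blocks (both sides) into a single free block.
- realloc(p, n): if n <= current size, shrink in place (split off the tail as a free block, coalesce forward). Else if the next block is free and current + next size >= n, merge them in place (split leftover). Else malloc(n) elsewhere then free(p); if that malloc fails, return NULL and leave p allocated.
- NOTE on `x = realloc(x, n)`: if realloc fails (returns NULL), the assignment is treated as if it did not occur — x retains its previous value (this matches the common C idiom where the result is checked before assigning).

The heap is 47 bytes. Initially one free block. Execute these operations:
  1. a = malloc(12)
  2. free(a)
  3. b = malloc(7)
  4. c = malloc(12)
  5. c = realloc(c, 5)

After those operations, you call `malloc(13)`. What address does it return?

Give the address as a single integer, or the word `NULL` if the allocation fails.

Op 1: a = malloc(12) -> a = 0; heap: [0-11 ALLOC][12-46 FREE]
Op 2: free(a) -> (freed a); heap: [0-46 FREE]
Op 3: b = malloc(7) -> b = 0; heap: [0-6 ALLOC][7-46 FREE]
Op 4: c = malloc(12) -> c = 7; heap: [0-6 ALLOC][7-18 ALLOC][19-46 FREE]
Op 5: c = realloc(c, 5) -> c = 7; heap: [0-6 ALLOC][7-11 ALLOC][12-46 FREE]
malloc(13): first-fit scan over [0-6 ALLOC][7-11 ALLOC][12-46 FREE] -> 12

Answer: 12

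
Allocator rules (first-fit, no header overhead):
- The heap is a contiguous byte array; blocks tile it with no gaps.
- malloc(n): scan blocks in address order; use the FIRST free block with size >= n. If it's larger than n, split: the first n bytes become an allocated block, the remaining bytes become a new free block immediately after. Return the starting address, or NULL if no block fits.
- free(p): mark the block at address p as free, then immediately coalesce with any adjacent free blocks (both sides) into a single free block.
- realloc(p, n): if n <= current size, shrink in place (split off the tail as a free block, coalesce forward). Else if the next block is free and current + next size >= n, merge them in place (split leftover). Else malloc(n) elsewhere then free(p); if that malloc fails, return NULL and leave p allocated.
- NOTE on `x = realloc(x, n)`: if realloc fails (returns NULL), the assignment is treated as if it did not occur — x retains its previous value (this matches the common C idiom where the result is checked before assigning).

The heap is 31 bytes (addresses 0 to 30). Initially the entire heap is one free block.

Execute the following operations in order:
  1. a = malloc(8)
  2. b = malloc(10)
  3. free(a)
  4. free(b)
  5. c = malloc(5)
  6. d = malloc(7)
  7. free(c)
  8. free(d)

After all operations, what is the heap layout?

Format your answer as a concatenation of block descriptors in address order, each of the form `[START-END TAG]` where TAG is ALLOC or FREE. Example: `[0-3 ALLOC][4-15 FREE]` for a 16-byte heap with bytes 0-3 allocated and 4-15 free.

Op 1: a = malloc(8) -> a = 0; heap: [0-7 ALLOC][8-30 FREE]
Op 2: b = malloc(10) -> b = 8; heap: [0-7 ALLOC][8-17 ALLOC][18-30 FREE]
Op 3: free(a) -> (freed a); heap: [0-7 FREE][8-17 ALLOC][18-30 FREE]
Op 4: free(b) -> (freed b); heap: [0-30 FREE]
Op 5: c = malloc(5) -> c = 0; heap: [0-4 ALLOC][5-30 FREE]
Op 6: d = malloc(7) -> d = 5; heap: [0-4 ALLOC][5-11 ALLOC][12-30 FREE]
Op 7: free(c) -> (freed c); heap: [0-4 FREE][5-11 ALLOC][12-30 FREE]
Op 8: free(d) -> (freed d); heap: [0-30 FREE]

Answer: [0-30 FREE]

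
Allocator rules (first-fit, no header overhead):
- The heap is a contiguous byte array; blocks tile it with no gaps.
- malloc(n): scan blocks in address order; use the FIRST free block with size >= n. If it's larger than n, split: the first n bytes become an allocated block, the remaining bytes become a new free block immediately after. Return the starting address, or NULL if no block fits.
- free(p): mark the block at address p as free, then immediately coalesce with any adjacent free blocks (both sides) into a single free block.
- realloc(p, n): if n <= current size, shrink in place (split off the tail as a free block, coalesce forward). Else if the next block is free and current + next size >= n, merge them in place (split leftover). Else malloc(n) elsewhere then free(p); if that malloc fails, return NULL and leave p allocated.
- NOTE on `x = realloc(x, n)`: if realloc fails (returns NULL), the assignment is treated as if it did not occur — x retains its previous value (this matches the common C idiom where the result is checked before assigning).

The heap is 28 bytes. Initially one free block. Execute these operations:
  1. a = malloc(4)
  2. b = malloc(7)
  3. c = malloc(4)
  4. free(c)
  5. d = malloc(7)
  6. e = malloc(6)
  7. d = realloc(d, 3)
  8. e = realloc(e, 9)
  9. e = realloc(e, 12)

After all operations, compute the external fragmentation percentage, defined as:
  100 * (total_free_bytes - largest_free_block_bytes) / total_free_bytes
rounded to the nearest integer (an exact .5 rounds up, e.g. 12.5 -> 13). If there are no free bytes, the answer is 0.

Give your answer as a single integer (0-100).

Op 1: a = malloc(4) -> a = 0; heap: [0-3 ALLOC][4-27 FREE]
Op 2: b = malloc(7) -> b = 4; heap: [0-3 ALLOC][4-10 ALLOC][11-27 FREE]
Op 3: c = malloc(4) -> c = 11; heap: [0-3 ALLOC][4-10 ALLOC][11-14 ALLOC][15-27 FREE]
Op 4: free(c) -> (freed c); heap: [0-3 ALLOC][4-10 ALLOC][11-27 FREE]
Op 5: d = malloc(7) -> d = 11; heap: [0-3 ALLOC][4-10 ALLOC][11-17 ALLOC][18-27 FREE]
Op 6: e = malloc(6) -> e = 18; heap: [0-3 ALLOC][4-10 ALLOC][11-17 ALLOC][18-23 ALLOC][24-27 FREE]
Op 7: d = realloc(d, 3) -> d = 11; heap: [0-3 ALLOC][4-10 ALLOC][11-13 ALLOC][14-17 FREE][18-23 ALLOC][24-27 FREE]
Op 8: e = realloc(e, 9) -> e = 18; heap: [0-3 ALLOC][4-10 ALLOC][11-13 ALLOC][14-17 FREE][18-26 ALLOC][27-27 FREE]
Op 9: e = realloc(e, 12) -> NULL (e unchanged); heap: [0-3 ALLOC][4-10 ALLOC][11-13 ALLOC][14-17 FREE][18-26 ALLOC][27-27 FREE]
Free blocks: [4 1] total_free=5 largest=4 -> 100*(5-4)/5 = 100/5 = 20

Answer: 20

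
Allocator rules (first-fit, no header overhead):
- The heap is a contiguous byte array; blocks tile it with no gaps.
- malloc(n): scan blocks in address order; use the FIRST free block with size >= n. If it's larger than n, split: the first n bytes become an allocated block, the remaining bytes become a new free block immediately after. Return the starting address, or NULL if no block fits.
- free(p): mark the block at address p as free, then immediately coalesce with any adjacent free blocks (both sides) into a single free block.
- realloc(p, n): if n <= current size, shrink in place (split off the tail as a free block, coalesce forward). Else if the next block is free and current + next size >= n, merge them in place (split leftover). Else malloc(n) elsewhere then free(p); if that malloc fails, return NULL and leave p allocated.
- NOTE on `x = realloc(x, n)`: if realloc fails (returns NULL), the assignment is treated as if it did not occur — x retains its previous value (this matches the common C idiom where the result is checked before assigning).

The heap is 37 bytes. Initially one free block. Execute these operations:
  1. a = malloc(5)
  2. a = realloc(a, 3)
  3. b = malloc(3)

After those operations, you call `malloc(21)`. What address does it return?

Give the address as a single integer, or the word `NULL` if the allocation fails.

Answer: 6

Derivation:
Op 1: a = malloc(5) -> a = 0; heap: [0-4 ALLOC][5-36 FREE]
Op 2: a = realloc(a, 3) -> a = 0; heap: [0-2 ALLOC][3-36 FREE]
Op 3: b = malloc(3) -> b = 3; heap: [0-2 ALLOC][3-5 ALLOC][6-36 FREE]
malloc(21): first-fit scan over [0-2 ALLOC][3-5 ALLOC][6-36 FREE] -> 6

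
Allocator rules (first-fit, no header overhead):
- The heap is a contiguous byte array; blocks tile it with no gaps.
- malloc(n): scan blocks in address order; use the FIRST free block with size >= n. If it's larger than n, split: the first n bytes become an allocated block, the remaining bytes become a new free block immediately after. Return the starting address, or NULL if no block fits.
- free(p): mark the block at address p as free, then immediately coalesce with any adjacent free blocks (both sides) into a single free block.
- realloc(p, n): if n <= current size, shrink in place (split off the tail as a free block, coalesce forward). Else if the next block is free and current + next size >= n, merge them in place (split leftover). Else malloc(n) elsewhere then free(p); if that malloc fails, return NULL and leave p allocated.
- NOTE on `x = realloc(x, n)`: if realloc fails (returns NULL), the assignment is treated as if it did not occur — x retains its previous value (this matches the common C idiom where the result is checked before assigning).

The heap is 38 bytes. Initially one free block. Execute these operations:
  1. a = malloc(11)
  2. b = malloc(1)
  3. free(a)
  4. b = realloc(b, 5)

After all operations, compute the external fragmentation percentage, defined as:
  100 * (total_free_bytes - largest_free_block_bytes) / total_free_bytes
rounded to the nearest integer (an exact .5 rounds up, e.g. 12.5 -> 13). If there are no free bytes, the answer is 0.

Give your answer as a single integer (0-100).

Op 1: a = malloc(11) -> a = 0; heap: [0-10 ALLOC][11-37 FREE]
Op 2: b = malloc(1) -> b = 11; heap: [0-10 ALLOC][11-11 ALLOC][12-37 FREE]
Op 3: free(a) -> (freed a); heap: [0-10 FREE][11-11 ALLOC][12-37 FREE]
Op 4: b = realloc(b, 5) -> b = 11; heap: [0-10 FREE][11-15 ALLOC][16-37 FREE]
Free blocks: [11 22] total_free=33 largest=22 -> 100*(33-22)/33 = 1100/33 ≈ 33.333 -> rounds to 33

Answer: 33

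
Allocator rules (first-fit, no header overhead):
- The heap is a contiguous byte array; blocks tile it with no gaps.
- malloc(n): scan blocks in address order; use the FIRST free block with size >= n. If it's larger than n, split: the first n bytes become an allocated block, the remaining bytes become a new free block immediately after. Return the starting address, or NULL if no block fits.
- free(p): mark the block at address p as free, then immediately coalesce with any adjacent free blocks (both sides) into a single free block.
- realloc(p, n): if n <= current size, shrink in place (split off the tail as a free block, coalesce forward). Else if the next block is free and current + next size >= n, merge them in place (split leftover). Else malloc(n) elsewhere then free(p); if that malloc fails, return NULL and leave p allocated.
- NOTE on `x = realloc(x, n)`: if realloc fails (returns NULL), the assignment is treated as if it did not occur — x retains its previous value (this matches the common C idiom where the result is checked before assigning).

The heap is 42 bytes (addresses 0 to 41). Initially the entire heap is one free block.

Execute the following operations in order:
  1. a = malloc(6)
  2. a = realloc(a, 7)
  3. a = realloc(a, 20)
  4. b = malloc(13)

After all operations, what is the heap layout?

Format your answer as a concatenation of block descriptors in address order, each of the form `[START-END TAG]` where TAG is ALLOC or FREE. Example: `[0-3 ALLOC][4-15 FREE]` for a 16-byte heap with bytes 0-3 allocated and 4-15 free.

Answer: [0-19 ALLOC][20-32 ALLOC][33-41 FREE]

Derivation:
Op 1: a = malloc(6) -> a = 0; heap: [0-5 ALLOC][6-41 FREE]
Op 2: a = realloc(a, 7) -> a = 0; heap: [0-6 ALLOC][7-41 FREE]
Op 3: a = realloc(a, 20) -> a = 0; heap: [0-19 ALLOC][20-41 FREE]
Op 4: b = malloc(13) -> b = 20; heap: [0-19 ALLOC][20-32 ALLOC][33-41 FREE]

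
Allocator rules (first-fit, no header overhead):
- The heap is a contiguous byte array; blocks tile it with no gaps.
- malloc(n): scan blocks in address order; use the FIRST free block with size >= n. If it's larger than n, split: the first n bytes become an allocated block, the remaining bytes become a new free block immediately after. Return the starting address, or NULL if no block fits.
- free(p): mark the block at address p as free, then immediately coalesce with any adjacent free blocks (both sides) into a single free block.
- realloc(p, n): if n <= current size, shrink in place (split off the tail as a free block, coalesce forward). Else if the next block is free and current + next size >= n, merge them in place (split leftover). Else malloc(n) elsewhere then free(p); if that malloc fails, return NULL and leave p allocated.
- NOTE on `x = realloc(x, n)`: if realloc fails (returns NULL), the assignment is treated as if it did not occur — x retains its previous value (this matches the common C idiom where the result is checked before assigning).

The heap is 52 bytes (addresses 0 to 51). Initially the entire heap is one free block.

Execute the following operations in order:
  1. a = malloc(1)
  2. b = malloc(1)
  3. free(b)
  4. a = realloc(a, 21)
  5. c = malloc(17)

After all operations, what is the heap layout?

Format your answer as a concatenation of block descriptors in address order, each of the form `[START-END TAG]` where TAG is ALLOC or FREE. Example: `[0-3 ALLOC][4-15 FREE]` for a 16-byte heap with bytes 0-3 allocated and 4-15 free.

Op 1: a = malloc(1) -> a = 0; heap: [0-0 ALLOC][1-51 FREE]
Op 2: b = malloc(1) -> b = 1; heap: [0-0 ALLOC][1-1 ALLOC][2-51 FREE]
Op 3: free(b) -> (freed b); heap: [0-0 ALLOC][1-51 FREE]
Op 4: a = realloc(a, 21) -> a = 0; heap: [0-20 ALLOC][21-51 FREE]
Op 5: c = malloc(17) -> c = 21; heap: [0-20 ALLOC][21-37 ALLOC][38-51 FREE]

Answer: [0-20 ALLOC][21-37 ALLOC][38-51 FREE]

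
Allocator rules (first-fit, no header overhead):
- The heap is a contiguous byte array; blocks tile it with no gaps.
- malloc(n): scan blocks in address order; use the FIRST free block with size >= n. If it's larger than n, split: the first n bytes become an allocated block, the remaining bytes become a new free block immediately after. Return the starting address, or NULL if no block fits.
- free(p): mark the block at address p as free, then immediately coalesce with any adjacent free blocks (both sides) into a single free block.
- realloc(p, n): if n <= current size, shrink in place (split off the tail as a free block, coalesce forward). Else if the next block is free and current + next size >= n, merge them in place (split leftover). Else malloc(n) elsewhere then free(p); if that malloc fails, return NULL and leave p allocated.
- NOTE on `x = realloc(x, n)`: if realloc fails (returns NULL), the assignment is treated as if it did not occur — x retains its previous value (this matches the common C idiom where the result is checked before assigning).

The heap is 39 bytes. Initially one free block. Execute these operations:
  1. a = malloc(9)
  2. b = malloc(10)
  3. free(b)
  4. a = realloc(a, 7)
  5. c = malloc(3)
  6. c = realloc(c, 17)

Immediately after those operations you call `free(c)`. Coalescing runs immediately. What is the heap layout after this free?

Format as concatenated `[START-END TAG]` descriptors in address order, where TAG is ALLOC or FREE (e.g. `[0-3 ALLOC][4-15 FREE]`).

Op 1: a = malloc(9) -> a = 0; heap: [0-8 ALLOC][9-38 FREE]
Op 2: b = malloc(10) -> b = 9; heap: [0-8 ALLOC][9-18 ALLOC][19-38 FREE]
Op 3: free(b) -> (freed b); heap: [0-8 ALLOC][9-38 FREE]
Op 4: a = realloc(a, 7) -> a = 0; heap: [0-6 ALLOC][7-38 FREE]
Op 5: c = malloc(3) -> c = 7; heap: [0-6 ALLOC][7-9 ALLOC][10-38 FREE]
Op 6: c = realloc(c, 17) -> c = 7; heap: [0-6 ALLOC][7-23 ALLOC][24-38 FREE]
free(c): c = 7 -> block [7-23 ALLOC]; mark free, coalesce with adjacent free neighbors -> [0-6 ALLOC][7-38 FREE]

Answer: [0-6 ALLOC][7-38 FREE]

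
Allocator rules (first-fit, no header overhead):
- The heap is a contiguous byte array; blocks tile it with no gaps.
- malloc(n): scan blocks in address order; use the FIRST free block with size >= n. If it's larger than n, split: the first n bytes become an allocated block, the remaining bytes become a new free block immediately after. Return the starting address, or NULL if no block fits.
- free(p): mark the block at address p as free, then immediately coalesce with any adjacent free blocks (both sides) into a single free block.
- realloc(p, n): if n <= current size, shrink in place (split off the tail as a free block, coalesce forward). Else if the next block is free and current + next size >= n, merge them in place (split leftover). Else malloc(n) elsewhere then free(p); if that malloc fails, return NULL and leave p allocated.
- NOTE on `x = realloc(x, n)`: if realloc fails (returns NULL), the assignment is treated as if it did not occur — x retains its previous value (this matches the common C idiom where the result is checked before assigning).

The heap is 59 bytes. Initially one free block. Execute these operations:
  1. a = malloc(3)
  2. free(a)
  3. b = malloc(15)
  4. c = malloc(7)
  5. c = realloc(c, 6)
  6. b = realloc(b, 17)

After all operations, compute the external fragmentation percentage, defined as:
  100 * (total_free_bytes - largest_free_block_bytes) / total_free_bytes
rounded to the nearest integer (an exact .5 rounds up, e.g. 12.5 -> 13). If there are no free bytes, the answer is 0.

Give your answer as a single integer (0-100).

Op 1: a = malloc(3) -> a = 0; heap: [0-2 ALLOC][3-58 FREE]
Op 2: free(a) -> (freed a); heap: [0-58 FREE]
Op 3: b = malloc(15) -> b = 0; heap: [0-14 ALLOC][15-58 FREE]
Op 4: c = malloc(7) -> c = 15; heap: [0-14 ALLOC][15-21 ALLOC][22-58 FREE]
Op 5: c = realloc(c, 6) -> c = 15; heap: [0-14 ALLOC][15-20 ALLOC][21-58 FREE]
Op 6: b = realloc(b, 17) -> b = 21; heap: [0-14 FREE][15-20 ALLOC][21-37 ALLOC][38-58 FREE]
Free blocks: [15 21] total_free=36 largest=21 -> 100*(36-21)/36 = 1500/36 ≈ 41.667 -> rounds to 42

Answer: 42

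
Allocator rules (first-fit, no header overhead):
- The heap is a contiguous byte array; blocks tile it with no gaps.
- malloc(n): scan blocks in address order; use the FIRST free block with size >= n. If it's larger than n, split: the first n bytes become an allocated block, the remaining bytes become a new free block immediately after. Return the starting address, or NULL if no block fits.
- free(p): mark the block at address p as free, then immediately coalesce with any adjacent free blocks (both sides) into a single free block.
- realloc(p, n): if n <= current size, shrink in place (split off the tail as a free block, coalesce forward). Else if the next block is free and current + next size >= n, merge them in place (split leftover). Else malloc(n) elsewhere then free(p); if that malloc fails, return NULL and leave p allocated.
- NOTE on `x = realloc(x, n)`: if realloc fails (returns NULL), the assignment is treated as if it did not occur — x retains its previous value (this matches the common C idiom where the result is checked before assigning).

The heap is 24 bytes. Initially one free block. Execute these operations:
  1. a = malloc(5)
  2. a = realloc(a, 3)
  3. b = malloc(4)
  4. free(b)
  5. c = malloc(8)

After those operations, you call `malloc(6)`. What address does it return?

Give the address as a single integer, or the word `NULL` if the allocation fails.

Op 1: a = malloc(5) -> a = 0; heap: [0-4 ALLOC][5-23 FREE]
Op 2: a = realloc(a, 3) -> a = 0; heap: [0-2 ALLOC][3-23 FREE]
Op 3: b = malloc(4) -> b = 3; heap: [0-2 ALLOC][3-6 ALLOC][7-23 FREE]
Op 4: free(b) -> (freed b); heap: [0-2 ALLOC][3-23 FREE]
Op 5: c = malloc(8) -> c = 3; heap: [0-2 ALLOC][3-10 ALLOC][11-23 FREE]
malloc(6): first-fit scan over [0-2 ALLOC][3-10 ALLOC][11-23 FREE] -> 11

Answer: 11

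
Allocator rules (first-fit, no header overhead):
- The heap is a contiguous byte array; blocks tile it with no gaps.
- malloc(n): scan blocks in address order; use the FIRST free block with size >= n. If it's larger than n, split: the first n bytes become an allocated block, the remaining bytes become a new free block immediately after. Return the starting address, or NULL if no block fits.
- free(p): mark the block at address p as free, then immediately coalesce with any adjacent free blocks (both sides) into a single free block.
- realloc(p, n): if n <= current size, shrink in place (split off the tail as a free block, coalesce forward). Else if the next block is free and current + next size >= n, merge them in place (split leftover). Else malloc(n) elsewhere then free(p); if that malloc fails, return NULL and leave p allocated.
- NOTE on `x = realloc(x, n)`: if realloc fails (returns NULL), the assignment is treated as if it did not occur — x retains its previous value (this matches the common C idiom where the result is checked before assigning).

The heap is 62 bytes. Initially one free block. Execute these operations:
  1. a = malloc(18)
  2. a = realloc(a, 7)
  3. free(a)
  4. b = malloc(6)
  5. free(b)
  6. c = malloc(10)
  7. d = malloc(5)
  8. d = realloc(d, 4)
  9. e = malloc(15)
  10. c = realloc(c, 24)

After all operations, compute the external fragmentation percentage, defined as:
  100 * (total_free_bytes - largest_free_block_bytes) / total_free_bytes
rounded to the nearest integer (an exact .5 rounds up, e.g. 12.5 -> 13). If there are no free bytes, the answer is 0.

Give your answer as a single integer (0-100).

Op 1: a = malloc(18) -> a = 0; heap: [0-17 ALLOC][18-61 FREE]
Op 2: a = realloc(a, 7) -> a = 0; heap: [0-6 ALLOC][7-61 FREE]
Op 3: free(a) -> (freed a); heap: [0-61 FREE]
Op 4: b = malloc(6) -> b = 0; heap: [0-5 ALLOC][6-61 FREE]
Op 5: free(b) -> (freed b); heap: [0-61 FREE]
Op 6: c = malloc(10) -> c = 0; heap: [0-9 ALLOC][10-61 FREE]
Op 7: d = malloc(5) -> d = 10; heap: [0-9 ALLOC][10-14 ALLOC][15-61 FREE]
Op 8: d = realloc(d, 4) -> d = 10; heap: [0-9 ALLOC][10-13 ALLOC][14-61 FREE]
Op 9: e = malloc(15) -> e = 14; heap: [0-9 ALLOC][10-13 ALLOC][14-28 ALLOC][29-61 FREE]
Op 10: c = realloc(c, 24) -> c = 29; heap: [0-9 FREE][10-13 ALLOC][14-28 ALLOC][29-52 ALLOC][53-61 FREE]
Free blocks: [10 9] total_free=19 largest=10 -> 100*(19-10)/19 = 900/19 ≈ 47.368 -> rounds to 47

Answer: 47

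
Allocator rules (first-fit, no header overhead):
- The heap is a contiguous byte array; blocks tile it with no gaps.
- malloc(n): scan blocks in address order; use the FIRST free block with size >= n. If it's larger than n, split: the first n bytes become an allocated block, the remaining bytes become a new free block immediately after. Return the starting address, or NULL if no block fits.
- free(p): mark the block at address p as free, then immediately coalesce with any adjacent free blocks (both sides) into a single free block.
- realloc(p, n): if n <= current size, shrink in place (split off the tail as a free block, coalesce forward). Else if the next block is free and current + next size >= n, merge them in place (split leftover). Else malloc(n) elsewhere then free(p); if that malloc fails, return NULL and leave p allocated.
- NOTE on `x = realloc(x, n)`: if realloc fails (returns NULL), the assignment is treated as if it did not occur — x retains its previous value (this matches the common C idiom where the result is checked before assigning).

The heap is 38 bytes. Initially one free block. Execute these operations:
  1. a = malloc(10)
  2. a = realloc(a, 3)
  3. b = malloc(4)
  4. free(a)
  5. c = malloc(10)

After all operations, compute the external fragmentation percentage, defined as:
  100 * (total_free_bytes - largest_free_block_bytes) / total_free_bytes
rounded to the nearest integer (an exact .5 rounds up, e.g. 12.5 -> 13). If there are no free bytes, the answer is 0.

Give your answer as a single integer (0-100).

Answer: 13

Derivation:
Op 1: a = malloc(10) -> a = 0; heap: [0-9 ALLOC][10-37 FREE]
Op 2: a = realloc(a, 3) -> a = 0; heap: [0-2 ALLOC][3-37 FREE]
Op 3: b = malloc(4) -> b = 3; heap: [0-2 ALLOC][3-6 ALLOC][7-37 FREE]
Op 4: free(a) -> (freed a); heap: [0-2 FREE][3-6 ALLOC][7-37 FREE]
Op 5: c = malloc(10) -> c = 7; heap: [0-2 FREE][3-6 ALLOC][7-16 ALLOC][17-37 FREE]
Free blocks: [3 21] total_free=24 largest=21 -> 100*(24-21)/24 = 300/24 = 12.5 -> rounds to 13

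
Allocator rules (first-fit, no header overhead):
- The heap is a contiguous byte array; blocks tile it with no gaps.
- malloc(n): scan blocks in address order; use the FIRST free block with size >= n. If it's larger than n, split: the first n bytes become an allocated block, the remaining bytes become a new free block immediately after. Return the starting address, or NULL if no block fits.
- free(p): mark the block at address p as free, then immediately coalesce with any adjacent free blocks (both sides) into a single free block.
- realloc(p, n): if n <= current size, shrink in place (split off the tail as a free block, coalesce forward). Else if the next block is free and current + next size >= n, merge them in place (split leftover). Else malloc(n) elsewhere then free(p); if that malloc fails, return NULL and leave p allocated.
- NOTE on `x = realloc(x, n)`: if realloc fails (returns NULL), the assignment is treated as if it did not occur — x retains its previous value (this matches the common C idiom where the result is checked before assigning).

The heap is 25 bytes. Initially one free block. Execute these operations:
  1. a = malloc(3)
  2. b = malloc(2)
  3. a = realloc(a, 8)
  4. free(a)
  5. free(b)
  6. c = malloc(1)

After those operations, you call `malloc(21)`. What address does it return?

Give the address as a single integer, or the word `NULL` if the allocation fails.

Op 1: a = malloc(3) -> a = 0; heap: [0-2 ALLOC][3-24 FREE]
Op 2: b = malloc(2) -> b = 3; heap: [0-2 ALLOC][3-4 ALLOC][5-24 FREE]
Op 3: a = realloc(a, 8) -> a = 5; heap: [0-2 FREE][3-4 ALLOC][5-12 ALLOC][13-24 FREE]
Op 4: free(a) -> (freed a); heap: [0-2 FREE][3-4 ALLOC][5-24 FREE]
Op 5: free(b) -> (freed b); heap: [0-24 FREE]
Op 6: c = malloc(1) -> c = 0; heap: [0-0 ALLOC][1-24 FREE]
malloc(21): first-fit scan over [0-0 ALLOC][1-24 FREE] -> 1

Answer: 1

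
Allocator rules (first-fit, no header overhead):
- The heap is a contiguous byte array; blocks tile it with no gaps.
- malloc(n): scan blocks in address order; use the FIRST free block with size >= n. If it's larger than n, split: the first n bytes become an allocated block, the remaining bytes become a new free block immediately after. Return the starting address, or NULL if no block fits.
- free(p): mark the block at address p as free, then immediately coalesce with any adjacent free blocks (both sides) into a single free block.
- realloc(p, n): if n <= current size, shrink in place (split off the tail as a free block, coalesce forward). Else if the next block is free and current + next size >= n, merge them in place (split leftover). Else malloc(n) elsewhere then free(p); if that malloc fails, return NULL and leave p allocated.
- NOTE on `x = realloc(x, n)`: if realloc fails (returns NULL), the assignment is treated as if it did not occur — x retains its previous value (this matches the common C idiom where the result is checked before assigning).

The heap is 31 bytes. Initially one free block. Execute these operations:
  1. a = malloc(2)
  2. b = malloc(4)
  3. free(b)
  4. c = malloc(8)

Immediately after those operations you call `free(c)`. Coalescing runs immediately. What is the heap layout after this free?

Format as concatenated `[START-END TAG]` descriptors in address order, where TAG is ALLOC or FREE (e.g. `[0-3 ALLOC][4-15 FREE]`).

Answer: [0-1 ALLOC][2-30 FREE]

Derivation:
Op 1: a = malloc(2) -> a = 0; heap: [0-1 ALLOC][2-30 FREE]
Op 2: b = malloc(4) -> b = 2; heap: [0-1 ALLOC][2-5 ALLOC][6-30 FREE]
Op 3: free(b) -> (freed b); heap: [0-1 ALLOC][2-30 FREE]
Op 4: c = malloc(8) -> c = 2; heap: [0-1 ALLOC][2-9 ALLOC][10-30 FREE]
free(c): c = 2 -> block [2-9 ALLOC]; mark free, coalesce with adjacent free neighbors -> [0-1 ALLOC][2-30 FREE]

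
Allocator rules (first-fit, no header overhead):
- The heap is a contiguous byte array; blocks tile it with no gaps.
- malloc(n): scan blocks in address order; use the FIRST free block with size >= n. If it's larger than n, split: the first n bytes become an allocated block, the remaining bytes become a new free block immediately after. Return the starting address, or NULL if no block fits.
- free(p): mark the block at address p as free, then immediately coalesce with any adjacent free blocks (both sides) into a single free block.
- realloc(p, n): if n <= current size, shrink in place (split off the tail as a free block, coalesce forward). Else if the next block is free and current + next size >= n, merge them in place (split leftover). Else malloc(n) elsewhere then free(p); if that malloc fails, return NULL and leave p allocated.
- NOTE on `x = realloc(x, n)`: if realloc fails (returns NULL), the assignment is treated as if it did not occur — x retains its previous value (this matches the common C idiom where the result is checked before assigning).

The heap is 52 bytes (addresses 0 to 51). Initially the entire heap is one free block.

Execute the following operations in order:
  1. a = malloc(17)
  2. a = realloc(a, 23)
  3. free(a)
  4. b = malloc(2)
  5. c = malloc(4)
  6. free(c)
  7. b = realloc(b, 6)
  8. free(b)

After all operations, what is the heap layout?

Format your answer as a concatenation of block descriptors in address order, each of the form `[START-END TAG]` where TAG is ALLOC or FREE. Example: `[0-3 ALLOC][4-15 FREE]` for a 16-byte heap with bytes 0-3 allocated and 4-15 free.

Op 1: a = malloc(17) -> a = 0; heap: [0-16 ALLOC][17-51 FREE]
Op 2: a = realloc(a, 23) -> a = 0; heap: [0-22 ALLOC][23-51 FREE]
Op 3: free(a) -> (freed a); heap: [0-51 FREE]
Op 4: b = malloc(2) -> b = 0; heap: [0-1 ALLOC][2-51 FREE]
Op 5: c = malloc(4) -> c = 2; heap: [0-1 ALLOC][2-5 ALLOC][6-51 FREE]
Op 6: free(c) -> (freed c); heap: [0-1 ALLOC][2-51 FREE]
Op 7: b = realloc(b, 6) -> b = 0; heap: [0-5 ALLOC][6-51 FREE]
Op 8: free(b) -> (freed b); heap: [0-51 FREE]

Answer: [0-51 FREE]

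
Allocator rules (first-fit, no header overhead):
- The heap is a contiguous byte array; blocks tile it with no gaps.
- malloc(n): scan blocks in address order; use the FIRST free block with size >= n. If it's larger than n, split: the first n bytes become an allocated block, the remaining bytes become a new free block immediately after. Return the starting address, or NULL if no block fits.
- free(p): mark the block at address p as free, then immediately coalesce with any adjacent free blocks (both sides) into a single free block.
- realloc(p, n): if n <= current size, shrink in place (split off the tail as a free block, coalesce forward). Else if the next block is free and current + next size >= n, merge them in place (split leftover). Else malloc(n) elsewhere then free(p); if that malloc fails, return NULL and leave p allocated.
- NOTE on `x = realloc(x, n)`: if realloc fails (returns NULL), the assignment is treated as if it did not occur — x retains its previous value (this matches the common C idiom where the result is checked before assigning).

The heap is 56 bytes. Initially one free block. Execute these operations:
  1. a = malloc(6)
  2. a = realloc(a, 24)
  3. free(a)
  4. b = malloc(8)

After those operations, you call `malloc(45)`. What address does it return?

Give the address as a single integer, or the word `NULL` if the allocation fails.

Op 1: a = malloc(6) -> a = 0; heap: [0-5 ALLOC][6-55 FREE]
Op 2: a = realloc(a, 24) -> a = 0; heap: [0-23 ALLOC][24-55 FREE]
Op 3: free(a) -> (freed a); heap: [0-55 FREE]
Op 4: b = malloc(8) -> b = 0; heap: [0-7 ALLOC][8-55 FREE]
malloc(45): first-fit scan over [0-7 ALLOC][8-55 FREE] -> 8

Answer: 8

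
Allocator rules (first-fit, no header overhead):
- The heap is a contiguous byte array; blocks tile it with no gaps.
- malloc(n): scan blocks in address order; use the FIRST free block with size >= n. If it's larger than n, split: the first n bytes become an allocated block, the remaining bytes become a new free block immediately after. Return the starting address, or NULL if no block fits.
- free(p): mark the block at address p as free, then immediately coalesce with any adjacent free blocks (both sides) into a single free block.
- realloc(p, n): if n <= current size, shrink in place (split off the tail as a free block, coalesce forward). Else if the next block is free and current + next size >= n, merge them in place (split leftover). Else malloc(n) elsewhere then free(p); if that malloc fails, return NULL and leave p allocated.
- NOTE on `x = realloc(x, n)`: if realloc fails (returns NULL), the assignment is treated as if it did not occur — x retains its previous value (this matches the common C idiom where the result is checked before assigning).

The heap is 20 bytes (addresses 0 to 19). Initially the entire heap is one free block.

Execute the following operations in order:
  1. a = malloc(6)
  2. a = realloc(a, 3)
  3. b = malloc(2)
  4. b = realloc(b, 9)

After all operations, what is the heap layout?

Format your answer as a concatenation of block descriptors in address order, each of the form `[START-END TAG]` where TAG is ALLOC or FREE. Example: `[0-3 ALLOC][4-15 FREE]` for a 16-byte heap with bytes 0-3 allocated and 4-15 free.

Answer: [0-2 ALLOC][3-11 ALLOC][12-19 FREE]

Derivation:
Op 1: a = malloc(6) -> a = 0; heap: [0-5 ALLOC][6-19 FREE]
Op 2: a = realloc(a, 3) -> a = 0; heap: [0-2 ALLOC][3-19 FREE]
Op 3: b = malloc(2) -> b = 3; heap: [0-2 ALLOC][3-4 ALLOC][5-19 FREE]
Op 4: b = realloc(b, 9) -> b = 3; heap: [0-2 ALLOC][3-11 ALLOC][12-19 FREE]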